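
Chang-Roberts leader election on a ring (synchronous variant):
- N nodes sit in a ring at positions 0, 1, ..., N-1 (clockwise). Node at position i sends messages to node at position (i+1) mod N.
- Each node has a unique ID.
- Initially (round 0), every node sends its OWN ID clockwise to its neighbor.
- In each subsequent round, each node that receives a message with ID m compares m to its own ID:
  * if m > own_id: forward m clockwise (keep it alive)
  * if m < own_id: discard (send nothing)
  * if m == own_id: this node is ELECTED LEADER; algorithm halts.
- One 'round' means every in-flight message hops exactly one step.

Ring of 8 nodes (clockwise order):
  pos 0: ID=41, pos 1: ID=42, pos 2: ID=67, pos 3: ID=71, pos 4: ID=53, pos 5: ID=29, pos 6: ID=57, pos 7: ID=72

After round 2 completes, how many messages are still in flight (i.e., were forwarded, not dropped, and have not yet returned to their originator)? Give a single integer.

Round 1: pos1(id42) recv 41: drop; pos2(id67) recv 42: drop; pos3(id71) recv 67: drop; pos4(id53) recv 71: fwd; pos5(id29) recv 53: fwd; pos6(id57) recv 29: drop; pos7(id72) recv 57: drop; pos0(id41) recv 72: fwd
Round 2: pos5(id29) recv 71: fwd; pos6(id57) recv 53: drop; pos1(id42) recv 72: fwd
After round 2: 2 messages still in flight

Answer: 2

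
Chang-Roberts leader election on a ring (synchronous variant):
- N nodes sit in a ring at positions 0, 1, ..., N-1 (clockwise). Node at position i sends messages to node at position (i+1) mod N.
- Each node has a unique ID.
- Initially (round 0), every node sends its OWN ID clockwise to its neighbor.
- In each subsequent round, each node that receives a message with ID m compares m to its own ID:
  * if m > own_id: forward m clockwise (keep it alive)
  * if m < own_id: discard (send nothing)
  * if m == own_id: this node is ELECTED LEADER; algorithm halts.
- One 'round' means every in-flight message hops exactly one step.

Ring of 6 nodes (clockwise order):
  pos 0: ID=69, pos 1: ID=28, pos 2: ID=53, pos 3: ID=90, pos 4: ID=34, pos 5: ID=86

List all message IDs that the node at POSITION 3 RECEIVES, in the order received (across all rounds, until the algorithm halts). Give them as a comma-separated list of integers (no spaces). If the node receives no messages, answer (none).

Round 1: pos1(id28) recv 69: fwd; pos2(id53) recv 28: drop; pos3(id90) recv 53: drop; pos4(id34) recv 90: fwd; pos5(id86) recv 34: drop; pos0(id69) recv 86: fwd
Round 2: pos2(id53) recv 69: fwd; pos5(id86) recv 90: fwd; pos1(id28) recv 86: fwd
Round 3: pos3(id90) recv 69: drop; pos0(id69) recv 90: fwd; pos2(id53) recv 86: fwd
Round 4: pos1(id28) recv 90: fwd; pos3(id90) recv 86: drop
Round 5: pos2(id53) recv 90: fwd
Round 6: pos3(id90) recv 90: ELECTED

Answer: 53,69,86,90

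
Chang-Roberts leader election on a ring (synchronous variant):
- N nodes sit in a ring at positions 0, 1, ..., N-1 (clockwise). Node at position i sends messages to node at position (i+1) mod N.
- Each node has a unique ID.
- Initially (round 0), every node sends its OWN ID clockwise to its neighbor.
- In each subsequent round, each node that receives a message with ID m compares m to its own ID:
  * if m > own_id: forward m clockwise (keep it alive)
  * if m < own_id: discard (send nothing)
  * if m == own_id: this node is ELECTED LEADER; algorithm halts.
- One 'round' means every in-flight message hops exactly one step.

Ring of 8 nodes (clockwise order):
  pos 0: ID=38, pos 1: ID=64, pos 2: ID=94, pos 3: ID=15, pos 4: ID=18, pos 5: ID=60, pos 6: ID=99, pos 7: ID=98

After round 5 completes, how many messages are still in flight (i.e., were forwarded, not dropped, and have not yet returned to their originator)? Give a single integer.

Answer: 2

Derivation:
Round 1: pos1(id64) recv 38: drop; pos2(id94) recv 64: drop; pos3(id15) recv 94: fwd; pos4(id18) recv 15: drop; pos5(id60) recv 18: drop; pos6(id99) recv 60: drop; pos7(id98) recv 99: fwd; pos0(id38) recv 98: fwd
Round 2: pos4(id18) recv 94: fwd; pos0(id38) recv 99: fwd; pos1(id64) recv 98: fwd
Round 3: pos5(id60) recv 94: fwd; pos1(id64) recv 99: fwd; pos2(id94) recv 98: fwd
Round 4: pos6(id99) recv 94: drop; pos2(id94) recv 99: fwd; pos3(id15) recv 98: fwd
Round 5: pos3(id15) recv 99: fwd; pos4(id18) recv 98: fwd
After round 5: 2 messages still in flight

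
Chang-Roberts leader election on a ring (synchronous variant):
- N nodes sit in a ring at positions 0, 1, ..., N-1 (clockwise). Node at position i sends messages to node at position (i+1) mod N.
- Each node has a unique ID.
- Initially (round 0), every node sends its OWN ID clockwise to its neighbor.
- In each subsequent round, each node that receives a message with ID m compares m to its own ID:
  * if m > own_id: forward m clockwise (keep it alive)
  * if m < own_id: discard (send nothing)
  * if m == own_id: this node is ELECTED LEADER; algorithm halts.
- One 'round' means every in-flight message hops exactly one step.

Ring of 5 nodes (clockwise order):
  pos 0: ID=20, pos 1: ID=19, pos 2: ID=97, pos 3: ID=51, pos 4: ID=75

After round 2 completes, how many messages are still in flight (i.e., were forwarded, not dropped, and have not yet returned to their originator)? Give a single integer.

Round 1: pos1(id19) recv 20: fwd; pos2(id97) recv 19: drop; pos3(id51) recv 97: fwd; pos4(id75) recv 51: drop; pos0(id20) recv 75: fwd
Round 2: pos2(id97) recv 20: drop; pos4(id75) recv 97: fwd; pos1(id19) recv 75: fwd
After round 2: 2 messages still in flight

Answer: 2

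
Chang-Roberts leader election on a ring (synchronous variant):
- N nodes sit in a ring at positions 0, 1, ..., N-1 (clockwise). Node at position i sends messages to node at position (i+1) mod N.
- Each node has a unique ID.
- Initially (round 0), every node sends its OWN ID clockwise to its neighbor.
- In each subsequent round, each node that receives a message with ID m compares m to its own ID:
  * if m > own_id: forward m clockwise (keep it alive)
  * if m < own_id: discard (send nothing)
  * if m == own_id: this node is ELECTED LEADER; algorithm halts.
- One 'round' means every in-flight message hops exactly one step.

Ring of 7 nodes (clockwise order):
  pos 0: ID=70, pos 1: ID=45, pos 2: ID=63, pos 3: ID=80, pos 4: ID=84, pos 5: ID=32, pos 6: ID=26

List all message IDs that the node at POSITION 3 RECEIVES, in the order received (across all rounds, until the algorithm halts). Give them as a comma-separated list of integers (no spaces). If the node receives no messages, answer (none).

Round 1: pos1(id45) recv 70: fwd; pos2(id63) recv 45: drop; pos3(id80) recv 63: drop; pos4(id84) recv 80: drop; pos5(id32) recv 84: fwd; pos6(id26) recv 32: fwd; pos0(id70) recv 26: drop
Round 2: pos2(id63) recv 70: fwd; pos6(id26) recv 84: fwd; pos0(id70) recv 32: drop
Round 3: pos3(id80) recv 70: drop; pos0(id70) recv 84: fwd
Round 4: pos1(id45) recv 84: fwd
Round 5: pos2(id63) recv 84: fwd
Round 6: pos3(id80) recv 84: fwd
Round 7: pos4(id84) recv 84: ELECTED

Answer: 63,70,84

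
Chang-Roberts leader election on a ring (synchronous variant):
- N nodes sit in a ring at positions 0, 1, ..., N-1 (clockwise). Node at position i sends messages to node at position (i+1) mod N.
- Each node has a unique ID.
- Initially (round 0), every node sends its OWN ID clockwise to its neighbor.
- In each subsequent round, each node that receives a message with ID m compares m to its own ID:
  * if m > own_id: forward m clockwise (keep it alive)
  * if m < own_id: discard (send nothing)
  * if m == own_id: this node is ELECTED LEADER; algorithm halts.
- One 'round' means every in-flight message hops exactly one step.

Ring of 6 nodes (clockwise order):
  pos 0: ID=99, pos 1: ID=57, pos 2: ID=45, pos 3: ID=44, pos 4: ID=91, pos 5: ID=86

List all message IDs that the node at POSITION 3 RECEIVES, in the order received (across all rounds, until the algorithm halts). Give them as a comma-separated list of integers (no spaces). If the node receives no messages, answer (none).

Answer: 45,57,99

Derivation:
Round 1: pos1(id57) recv 99: fwd; pos2(id45) recv 57: fwd; pos3(id44) recv 45: fwd; pos4(id91) recv 44: drop; pos5(id86) recv 91: fwd; pos0(id99) recv 86: drop
Round 2: pos2(id45) recv 99: fwd; pos3(id44) recv 57: fwd; pos4(id91) recv 45: drop; pos0(id99) recv 91: drop
Round 3: pos3(id44) recv 99: fwd; pos4(id91) recv 57: drop
Round 4: pos4(id91) recv 99: fwd
Round 5: pos5(id86) recv 99: fwd
Round 6: pos0(id99) recv 99: ELECTED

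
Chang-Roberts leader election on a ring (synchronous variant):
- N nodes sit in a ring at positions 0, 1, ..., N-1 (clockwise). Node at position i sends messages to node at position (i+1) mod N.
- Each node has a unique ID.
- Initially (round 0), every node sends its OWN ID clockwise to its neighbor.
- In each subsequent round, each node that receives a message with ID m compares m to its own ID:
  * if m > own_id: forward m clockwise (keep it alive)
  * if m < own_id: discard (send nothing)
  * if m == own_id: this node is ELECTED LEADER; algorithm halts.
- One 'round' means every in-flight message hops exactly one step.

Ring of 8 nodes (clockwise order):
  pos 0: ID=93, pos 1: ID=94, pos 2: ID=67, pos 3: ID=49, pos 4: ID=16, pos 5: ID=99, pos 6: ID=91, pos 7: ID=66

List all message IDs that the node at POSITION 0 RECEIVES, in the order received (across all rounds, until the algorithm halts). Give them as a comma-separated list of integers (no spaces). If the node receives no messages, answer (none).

Round 1: pos1(id94) recv 93: drop; pos2(id67) recv 94: fwd; pos3(id49) recv 67: fwd; pos4(id16) recv 49: fwd; pos5(id99) recv 16: drop; pos6(id91) recv 99: fwd; pos7(id66) recv 91: fwd; pos0(id93) recv 66: drop
Round 2: pos3(id49) recv 94: fwd; pos4(id16) recv 67: fwd; pos5(id99) recv 49: drop; pos7(id66) recv 99: fwd; pos0(id93) recv 91: drop
Round 3: pos4(id16) recv 94: fwd; pos5(id99) recv 67: drop; pos0(id93) recv 99: fwd
Round 4: pos5(id99) recv 94: drop; pos1(id94) recv 99: fwd
Round 5: pos2(id67) recv 99: fwd
Round 6: pos3(id49) recv 99: fwd
Round 7: pos4(id16) recv 99: fwd
Round 8: pos5(id99) recv 99: ELECTED

Answer: 66,91,99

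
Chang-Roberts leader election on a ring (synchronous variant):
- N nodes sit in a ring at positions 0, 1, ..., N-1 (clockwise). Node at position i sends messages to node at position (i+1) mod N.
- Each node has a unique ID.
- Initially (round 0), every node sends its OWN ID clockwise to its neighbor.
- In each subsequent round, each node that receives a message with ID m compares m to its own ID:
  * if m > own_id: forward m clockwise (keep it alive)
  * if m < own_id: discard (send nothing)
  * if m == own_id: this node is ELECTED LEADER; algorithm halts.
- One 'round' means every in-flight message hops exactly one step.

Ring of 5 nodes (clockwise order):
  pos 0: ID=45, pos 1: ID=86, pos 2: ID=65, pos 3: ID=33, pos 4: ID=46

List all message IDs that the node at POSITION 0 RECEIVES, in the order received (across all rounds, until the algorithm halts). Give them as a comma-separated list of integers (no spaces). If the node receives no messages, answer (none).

Answer: 46,65,86

Derivation:
Round 1: pos1(id86) recv 45: drop; pos2(id65) recv 86: fwd; pos3(id33) recv 65: fwd; pos4(id46) recv 33: drop; pos0(id45) recv 46: fwd
Round 2: pos3(id33) recv 86: fwd; pos4(id46) recv 65: fwd; pos1(id86) recv 46: drop
Round 3: pos4(id46) recv 86: fwd; pos0(id45) recv 65: fwd
Round 4: pos0(id45) recv 86: fwd; pos1(id86) recv 65: drop
Round 5: pos1(id86) recv 86: ELECTED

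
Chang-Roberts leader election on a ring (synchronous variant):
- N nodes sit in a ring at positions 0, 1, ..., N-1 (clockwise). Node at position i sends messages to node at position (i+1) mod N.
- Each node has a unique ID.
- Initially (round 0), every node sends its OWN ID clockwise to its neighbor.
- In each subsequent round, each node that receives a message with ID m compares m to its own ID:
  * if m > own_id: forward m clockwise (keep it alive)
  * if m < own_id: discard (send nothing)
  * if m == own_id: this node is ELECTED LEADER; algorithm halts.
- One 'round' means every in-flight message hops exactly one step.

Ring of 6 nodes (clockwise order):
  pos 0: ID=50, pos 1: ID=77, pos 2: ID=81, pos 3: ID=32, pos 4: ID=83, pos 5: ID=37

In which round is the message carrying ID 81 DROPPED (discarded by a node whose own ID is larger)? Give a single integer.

Round 1: pos1(id77) recv 50: drop; pos2(id81) recv 77: drop; pos3(id32) recv 81: fwd; pos4(id83) recv 32: drop; pos5(id37) recv 83: fwd; pos0(id50) recv 37: drop
Round 2: pos4(id83) recv 81: drop; pos0(id50) recv 83: fwd
Round 3: pos1(id77) recv 83: fwd
Round 4: pos2(id81) recv 83: fwd
Round 5: pos3(id32) recv 83: fwd
Round 6: pos4(id83) recv 83: ELECTED
Message ID 81 originates at pos 2; dropped at pos 4 in round 2

Answer: 2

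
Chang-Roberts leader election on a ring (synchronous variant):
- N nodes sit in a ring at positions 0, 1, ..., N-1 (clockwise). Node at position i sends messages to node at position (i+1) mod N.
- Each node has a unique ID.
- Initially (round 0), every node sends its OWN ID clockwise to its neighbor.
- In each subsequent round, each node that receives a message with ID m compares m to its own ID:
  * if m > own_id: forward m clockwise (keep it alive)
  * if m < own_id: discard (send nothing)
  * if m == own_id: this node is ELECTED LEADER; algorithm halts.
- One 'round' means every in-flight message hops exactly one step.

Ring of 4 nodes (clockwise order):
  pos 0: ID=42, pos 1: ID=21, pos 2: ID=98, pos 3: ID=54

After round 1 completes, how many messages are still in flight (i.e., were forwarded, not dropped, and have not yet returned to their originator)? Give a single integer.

Answer: 3

Derivation:
Round 1: pos1(id21) recv 42: fwd; pos2(id98) recv 21: drop; pos3(id54) recv 98: fwd; pos0(id42) recv 54: fwd
After round 1: 3 messages still in flight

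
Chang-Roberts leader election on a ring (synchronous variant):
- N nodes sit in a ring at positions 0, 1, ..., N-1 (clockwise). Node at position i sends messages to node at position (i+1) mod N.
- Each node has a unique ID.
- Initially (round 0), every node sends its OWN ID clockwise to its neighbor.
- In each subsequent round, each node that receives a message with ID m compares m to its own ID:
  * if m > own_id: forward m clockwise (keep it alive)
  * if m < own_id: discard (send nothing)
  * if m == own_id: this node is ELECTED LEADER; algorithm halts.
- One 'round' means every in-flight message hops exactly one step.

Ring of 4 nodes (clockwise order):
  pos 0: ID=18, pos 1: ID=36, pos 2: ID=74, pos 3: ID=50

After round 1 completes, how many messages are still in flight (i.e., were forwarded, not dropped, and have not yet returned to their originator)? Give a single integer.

Answer: 2

Derivation:
Round 1: pos1(id36) recv 18: drop; pos2(id74) recv 36: drop; pos3(id50) recv 74: fwd; pos0(id18) recv 50: fwd
After round 1: 2 messages still in flight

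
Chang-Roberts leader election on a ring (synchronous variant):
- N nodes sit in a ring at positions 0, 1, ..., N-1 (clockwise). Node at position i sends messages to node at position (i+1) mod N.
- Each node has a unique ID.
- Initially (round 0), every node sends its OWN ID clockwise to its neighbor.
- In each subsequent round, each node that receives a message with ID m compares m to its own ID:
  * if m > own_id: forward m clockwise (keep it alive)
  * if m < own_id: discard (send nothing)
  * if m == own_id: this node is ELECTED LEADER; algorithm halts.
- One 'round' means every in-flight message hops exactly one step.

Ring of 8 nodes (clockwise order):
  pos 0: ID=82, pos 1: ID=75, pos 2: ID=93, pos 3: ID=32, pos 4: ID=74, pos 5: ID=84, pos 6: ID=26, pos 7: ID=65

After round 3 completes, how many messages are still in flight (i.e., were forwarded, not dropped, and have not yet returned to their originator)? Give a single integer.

Answer: 2

Derivation:
Round 1: pos1(id75) recv 82: fwd; pos2(id93) recv 75: drop; pos3(id32) recv 93: fwd; pos4(id74) recv 32: drop; pos5(id84) recv 74: drop; pos6(id26) recv 84: fwd; pos7(id65) recv 26: drop; pos0(id82) recv 65: drop
Round 2: pos2(id93) recv 82: drop; pos4(id74) recv 93: fwd; pos7(id65) recv 84: fwd
Round 3: pos5(id84) recv 93: fwd; pos0(id82) recv 84: fwd
After round 3: 2 messages still in flight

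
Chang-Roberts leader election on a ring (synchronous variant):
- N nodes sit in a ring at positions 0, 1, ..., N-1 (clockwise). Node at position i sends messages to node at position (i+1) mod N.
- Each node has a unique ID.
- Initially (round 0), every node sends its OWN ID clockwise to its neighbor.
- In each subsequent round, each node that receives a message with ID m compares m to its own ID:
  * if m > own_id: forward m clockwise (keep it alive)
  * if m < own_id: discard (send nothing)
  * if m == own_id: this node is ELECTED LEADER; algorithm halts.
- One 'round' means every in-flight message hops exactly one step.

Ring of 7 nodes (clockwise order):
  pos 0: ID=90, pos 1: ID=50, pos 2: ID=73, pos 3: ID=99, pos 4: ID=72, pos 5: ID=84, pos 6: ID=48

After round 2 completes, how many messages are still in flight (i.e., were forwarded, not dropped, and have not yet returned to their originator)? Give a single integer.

Round 1: pos1(id50) recv 90: fwd; pos2(id73) recv 50: drop; pos3(id99) recv 73: drop; pos4(id72) recv 99: fwd; pos5(id84) recv 72: drop; pos6(id48) recv 84: fwd; pos0(id90) recv 48: drop
Round 2: pos2(id73) recv 90: fwd; pos5(id84) recv 99: fwd; pos0(id90) recv 84: drop
After round 2: 2 messages still in flight

Answer: 2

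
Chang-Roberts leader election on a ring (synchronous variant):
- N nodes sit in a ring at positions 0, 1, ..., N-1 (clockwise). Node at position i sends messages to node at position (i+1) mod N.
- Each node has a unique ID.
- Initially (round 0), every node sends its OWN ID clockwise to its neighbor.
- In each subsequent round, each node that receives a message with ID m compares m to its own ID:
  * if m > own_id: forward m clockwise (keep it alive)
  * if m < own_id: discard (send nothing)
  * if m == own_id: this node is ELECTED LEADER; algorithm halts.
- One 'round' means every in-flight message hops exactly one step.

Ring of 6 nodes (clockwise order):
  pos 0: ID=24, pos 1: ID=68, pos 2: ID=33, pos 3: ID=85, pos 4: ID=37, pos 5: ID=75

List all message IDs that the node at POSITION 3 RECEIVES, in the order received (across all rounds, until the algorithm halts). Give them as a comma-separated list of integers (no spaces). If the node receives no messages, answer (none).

Answer: 33,68,75,85

Derivation:
Round 1: pos1(id68) recv 24: drop; pos2(id33) recv 68: fwd; pos3(id85) recv 33: drop; pos4(id37) recv 85: fwd; pos5(id75) recv 37: drop; pos0(id24) recv 75: fwd
Round 2: pos3(id85) recv 68: drop; pos5(id75) recv 85: fwd; pos1(id68) recv 75: fwd
Round 3: pos0(id24) recv 85: fwd; pos2(id33) recv 75: fwd
Round 4: pos1(id68) recv 85: fwd; pos3(id85) recv 75: drop
Round 5: pos2(id33) recv 85: fwd
Round 6: pos3(id85) recv 85: ELECTED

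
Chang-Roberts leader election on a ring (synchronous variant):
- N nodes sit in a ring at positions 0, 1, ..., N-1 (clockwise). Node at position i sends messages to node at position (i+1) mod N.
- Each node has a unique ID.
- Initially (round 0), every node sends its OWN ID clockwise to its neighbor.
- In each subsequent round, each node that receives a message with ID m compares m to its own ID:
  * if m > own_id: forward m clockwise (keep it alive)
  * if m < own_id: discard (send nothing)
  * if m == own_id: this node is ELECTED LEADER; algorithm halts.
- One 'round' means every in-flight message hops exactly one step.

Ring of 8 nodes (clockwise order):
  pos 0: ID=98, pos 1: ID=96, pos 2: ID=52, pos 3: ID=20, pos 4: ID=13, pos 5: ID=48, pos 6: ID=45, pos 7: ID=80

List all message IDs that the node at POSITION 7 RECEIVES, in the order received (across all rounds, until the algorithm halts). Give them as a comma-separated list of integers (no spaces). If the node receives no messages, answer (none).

Round 1: pos1(id96) recv 98: fwd; pos2(id52) recv 96: fwd; pos3(id20) recv 52: fwd; pos4(id13) recv 20: fwd; pos5(id48) recv 13: drop; pos6(id45) recv 48: fwd; pos7(id80) recv 45: drop; pos0(id98) recv 80: drop
Round 2: pos2(id52) recv 98: fwd; pos3(id20) recv 96: fwd; pos4(id13) recv 52: fwd; pos5(id48) recv 20: drop; pos7(id80) recv 48: drop
Round 3: pos3(id20) recv 98: fwd; pos4(id13) recv 96: fwd; pos5(id48) recv 52: fwd
Round 4: pos4(id13) recv 98: fwd; pos5(id48) recv 96: fwd; pos6(id45) recv 52: fwd
Round 5: pos5(id48) recv 98: fwd; pos6(id45) recv 96: fwd; pos7(id80) recv 52: drop
Round 6: pos6(id45) recv 98: fwd; pos7(id80) recv 96: fwd
Round 7: pos7(id80) recv 98: fwd; pos0(id98) recv 96: drop
Round 8: pos0(id98) recv 98: ELECTED

Answer: 45,48,52,96,98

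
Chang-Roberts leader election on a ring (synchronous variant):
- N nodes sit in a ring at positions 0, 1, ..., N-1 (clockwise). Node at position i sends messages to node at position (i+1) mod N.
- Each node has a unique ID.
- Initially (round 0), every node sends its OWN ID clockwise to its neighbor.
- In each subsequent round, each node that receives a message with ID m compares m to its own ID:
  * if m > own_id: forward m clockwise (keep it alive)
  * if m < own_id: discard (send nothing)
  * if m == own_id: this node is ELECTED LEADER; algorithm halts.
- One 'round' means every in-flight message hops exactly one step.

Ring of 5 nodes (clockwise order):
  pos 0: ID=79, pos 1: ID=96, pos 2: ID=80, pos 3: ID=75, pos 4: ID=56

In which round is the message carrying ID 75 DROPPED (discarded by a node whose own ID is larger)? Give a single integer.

Answer: 2

Derivation:
Round 1: pos1(id96) recv 79: drop; pos2(id80) recv 96: fwd; pos3(id75) recv 80: fwd; pos4(id56) recv 75: fwd; pos0(id79) recv 56: drop
Round 2: pos3(id75) recv 96: fwd; pos4(id56) recv 80: fwd; pos0(id79) recv 75: drop
Round 3: pos4(id56) recv 96: fwd; pos0(id79) recv 80: fwd
Round 4: pos0(id79) recv 96: fwd; pos1(id96) recv 80: drop
Round 5: pos1(id96) recv 96: ELECTED
Message ID 75 originates at pos 3; dropped at pos 0 in round 2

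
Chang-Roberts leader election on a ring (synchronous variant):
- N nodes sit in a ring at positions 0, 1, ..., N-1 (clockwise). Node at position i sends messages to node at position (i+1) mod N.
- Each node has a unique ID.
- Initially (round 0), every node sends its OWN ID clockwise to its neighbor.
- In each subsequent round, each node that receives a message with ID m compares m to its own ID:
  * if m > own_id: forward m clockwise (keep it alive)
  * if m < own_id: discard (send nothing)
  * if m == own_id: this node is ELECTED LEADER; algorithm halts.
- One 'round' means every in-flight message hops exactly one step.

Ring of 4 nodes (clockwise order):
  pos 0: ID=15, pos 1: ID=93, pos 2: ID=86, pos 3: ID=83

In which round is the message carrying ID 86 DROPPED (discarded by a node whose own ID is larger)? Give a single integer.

Round 1: pos1(id93) recv 15: drop; pos2(id86) recv 93: fwd; pos3(id83) recv 86: fwd; pos0(id15) recv 83: fwd
Round 2: pos3(id83) recv 93: fwd; pos0(id15) recv 86: fwd; pos1(id93) recv 83: drop
Round 3: pos0(id15) recv 93: fwd; pos1(id93) recv 86: drop
Round 4: pos1(id93) recv 93: ELECTED
Message ID 86 originates at pos 2; dropped at pos 1 in round 3

Answer: 3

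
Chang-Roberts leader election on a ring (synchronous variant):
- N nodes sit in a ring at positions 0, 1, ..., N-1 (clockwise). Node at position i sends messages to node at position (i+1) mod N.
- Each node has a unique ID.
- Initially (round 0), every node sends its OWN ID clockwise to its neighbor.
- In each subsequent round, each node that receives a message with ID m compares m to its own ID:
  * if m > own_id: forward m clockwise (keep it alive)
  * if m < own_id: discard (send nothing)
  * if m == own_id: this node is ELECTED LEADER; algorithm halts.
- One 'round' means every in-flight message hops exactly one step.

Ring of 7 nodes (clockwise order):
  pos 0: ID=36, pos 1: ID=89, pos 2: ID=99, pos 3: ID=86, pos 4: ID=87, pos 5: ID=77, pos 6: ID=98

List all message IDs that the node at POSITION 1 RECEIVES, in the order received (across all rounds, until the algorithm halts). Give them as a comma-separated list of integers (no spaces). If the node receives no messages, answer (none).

Answer: 36,98,99

Derivation:
Round 1: pos1(id89) recv 36: drop; pos2(id99) recv 89: drop; pos3(id86) recv 99: fwd; pos4(id87) recv 86: drop; pos5(id77) recv 87: fwd; pos6(id98) recv 77: drop; pos0(id36) recv 98: fwd
Round 2: pos4(id87) recv 99: fwd; pos6(id98) recv 87: drop; pos1(id89) recv 98: fwd
Round 3: pos5(id77) recv 99: fwd; pos2(id99) recv 98: drop
Round 4: pos6(id98) recv 99: fwd
Round 5: pos0(id36) recv 99: fwd
Round 6: pos1(id89) recv 99: fwd
Round 7: pos2(id99) recv 99: ELECTED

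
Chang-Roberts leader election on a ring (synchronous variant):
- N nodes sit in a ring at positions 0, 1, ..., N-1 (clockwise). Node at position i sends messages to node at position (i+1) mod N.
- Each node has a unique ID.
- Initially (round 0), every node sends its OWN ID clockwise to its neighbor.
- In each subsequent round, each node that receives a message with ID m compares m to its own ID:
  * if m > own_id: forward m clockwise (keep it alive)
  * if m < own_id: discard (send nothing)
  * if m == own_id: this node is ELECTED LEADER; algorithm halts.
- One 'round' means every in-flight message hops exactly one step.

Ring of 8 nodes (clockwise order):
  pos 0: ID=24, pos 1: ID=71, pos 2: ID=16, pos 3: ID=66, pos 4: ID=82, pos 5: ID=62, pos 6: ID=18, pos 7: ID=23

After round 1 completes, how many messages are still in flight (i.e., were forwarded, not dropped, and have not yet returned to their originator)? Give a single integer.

Answer: 3

Derivation:
Round 1: pos1(id71) recv 24: drop; pos2(id16) recv 71: fwd; pos3(id66) recv 16: drop; pos4(id82) recv 66: drop; pos5(id62) recv 82: fwd; pos6(id18) recv 62: fwd; pos7(id23) recv 18: drop; pos0(id24) recv 23: drop
After round 1: 3 messages still in flight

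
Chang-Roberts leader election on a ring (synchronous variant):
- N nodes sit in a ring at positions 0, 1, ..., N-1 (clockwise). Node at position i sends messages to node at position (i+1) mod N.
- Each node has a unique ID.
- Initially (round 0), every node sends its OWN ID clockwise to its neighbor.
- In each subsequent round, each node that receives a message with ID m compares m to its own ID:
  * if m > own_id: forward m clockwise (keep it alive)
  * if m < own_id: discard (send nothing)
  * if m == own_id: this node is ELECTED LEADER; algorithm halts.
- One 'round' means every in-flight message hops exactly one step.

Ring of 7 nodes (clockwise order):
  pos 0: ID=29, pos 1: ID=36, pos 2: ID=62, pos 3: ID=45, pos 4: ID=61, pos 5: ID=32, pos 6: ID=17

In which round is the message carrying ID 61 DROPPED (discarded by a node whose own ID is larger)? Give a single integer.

Round 1: pos1(id36) recv 29: drop; pos2(id62) recv 36: drop; pos3(id45) recv 62: fwd; pos4(id61) recv 45: drop; pos5(id32) recv 61: fwd; pos6(id17) recv 32: fwd; pos0(id29) recv 17: drop
Round 2: pos4(id61) recv 62: fwd; pos6(id17) recv 61: fwd; pos0(id29) recv 32: fwd
Round 3: pos5(id32) recv 62: fwd; pos0(id29) recv 61: fwd; pos1(id36) recv 32: drop
Round 4: pos6(id17) recv 62: fwd; pos1(id36) recv 61: fwd
Round 5: pos0(id29) recv 62: fwd; pos2(id62) recv 61: drop
Round 6: pos1(id36) recv 62: fwd
Round 7: pos2(id62) recv 62: ELECTED
Message ID 61 originates at pos 4; dropped at pos 2 in round 5

Answer: 5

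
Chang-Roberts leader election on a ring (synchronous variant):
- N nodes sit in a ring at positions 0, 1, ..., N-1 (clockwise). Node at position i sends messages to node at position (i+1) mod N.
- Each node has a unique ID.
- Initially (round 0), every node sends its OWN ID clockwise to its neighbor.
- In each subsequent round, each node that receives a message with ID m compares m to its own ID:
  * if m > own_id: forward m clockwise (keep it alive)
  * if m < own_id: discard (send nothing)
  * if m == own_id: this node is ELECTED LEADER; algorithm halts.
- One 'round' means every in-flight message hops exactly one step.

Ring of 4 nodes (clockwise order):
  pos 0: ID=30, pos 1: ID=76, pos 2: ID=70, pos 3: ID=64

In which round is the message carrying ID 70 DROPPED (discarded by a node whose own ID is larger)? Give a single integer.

Answer: 3

Derivation:
Round 1: pos1(id76) recv 30: drop; pos2(id70) recv 76: fwd; pos3(id64) recv 70: fwd; pos0(id30) recv 64: fwd
Round 2: pos3(id64) recv 76: fwd; pos0(id30) recv 70: fwd; pos1(id76) recv 64: drop
Round 3: pos0(id30) recv 76: fwd; pos1(id76) recv 70: drop
Round 4: pos1(id76) recv 76: ELECTED
Message ID 70 originates at pos 2; dropped at pos 1 in round 3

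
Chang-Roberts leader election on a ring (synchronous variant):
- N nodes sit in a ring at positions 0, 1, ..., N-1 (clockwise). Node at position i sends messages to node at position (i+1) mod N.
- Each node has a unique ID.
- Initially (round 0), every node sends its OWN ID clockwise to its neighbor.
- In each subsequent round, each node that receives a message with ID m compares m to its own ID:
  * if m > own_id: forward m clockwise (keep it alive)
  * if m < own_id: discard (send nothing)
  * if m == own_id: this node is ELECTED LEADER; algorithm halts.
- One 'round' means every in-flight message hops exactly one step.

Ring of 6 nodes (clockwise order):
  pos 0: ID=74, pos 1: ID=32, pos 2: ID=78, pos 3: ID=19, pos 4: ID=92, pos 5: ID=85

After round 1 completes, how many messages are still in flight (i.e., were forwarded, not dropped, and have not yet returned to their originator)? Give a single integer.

Round 1: pos1(id32) recv 74: fwd; pos2(id78) recv 32: drop; pos3(id19) recv 78: fwd; pos4(id92) recv 19: drop; pos5(id85) recv 92: fwd; pos0(id74) recv 85: fwd
After round 1: 4 messages still in flight

Answer: 4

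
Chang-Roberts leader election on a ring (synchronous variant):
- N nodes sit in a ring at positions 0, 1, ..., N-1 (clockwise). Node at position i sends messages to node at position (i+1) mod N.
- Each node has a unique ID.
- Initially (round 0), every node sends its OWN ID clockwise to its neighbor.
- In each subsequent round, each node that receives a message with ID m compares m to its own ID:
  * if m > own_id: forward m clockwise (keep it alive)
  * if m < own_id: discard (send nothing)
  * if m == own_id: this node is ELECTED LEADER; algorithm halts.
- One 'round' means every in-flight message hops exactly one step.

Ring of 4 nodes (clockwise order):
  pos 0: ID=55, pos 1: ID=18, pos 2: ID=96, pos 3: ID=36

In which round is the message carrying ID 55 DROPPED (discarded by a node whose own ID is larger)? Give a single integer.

Round 1: pos1(id18) recv 55: fwd; pos2(id96) recv 18: drop; pos3(id36) recv 96: fwd; pos0(id55) recv 36: drop
Round 2: pos2(id96) recv 55: drop; pos0(id55) recv 96: fwd
Round 3: pos1(id18) recv 96: fwd
Round 4: pos2(id96) recv 96: ELECTED
Message ID 55 originates at pos 0; dropped at pos 2 in round 2

Answer: 2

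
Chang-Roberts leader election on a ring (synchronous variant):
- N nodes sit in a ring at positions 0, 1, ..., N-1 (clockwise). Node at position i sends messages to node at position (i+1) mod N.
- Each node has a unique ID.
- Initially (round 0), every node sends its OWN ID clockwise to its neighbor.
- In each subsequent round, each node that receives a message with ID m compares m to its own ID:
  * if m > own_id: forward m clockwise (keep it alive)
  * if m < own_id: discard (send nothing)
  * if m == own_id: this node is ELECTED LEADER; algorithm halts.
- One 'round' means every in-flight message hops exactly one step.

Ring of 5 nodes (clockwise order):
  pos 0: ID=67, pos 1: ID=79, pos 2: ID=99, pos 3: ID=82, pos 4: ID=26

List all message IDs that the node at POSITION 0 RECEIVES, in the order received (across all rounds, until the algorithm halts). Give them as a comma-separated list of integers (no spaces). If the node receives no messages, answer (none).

Round 1: pos1(id79) recv 67: drop; pos2(id99) recv 79: drop; pos3(id82) recv 99: fwd; pos4(id26) recv 82: fwd; pos0(id67) recv 26: drop
Round 2: pos4(id26) recv 99: fwd; pos0(id67) recv 82: fwd
Round 3: pos0(id67) recv 99: fwd; pos1(id79) recv 82: fwd
Round 4: pos1(id79) recv 99: fwd; pos2(id99) recv 82: drop
Round 5: pos2(id99) recv 99: ELECTED

Answer: 26,82,99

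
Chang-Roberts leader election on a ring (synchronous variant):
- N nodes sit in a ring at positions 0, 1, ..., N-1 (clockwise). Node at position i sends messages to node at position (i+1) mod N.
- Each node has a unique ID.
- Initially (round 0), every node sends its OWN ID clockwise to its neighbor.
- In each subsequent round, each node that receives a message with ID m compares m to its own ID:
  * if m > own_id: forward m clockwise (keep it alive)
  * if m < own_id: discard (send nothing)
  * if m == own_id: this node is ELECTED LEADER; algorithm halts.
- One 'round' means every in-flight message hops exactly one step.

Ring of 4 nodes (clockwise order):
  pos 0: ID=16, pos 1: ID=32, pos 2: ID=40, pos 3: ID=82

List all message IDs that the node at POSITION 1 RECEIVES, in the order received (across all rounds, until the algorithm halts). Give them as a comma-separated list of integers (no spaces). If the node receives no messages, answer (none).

Answer: 16,82

Derivation:
Round 1: pos1(id32) recv 16: drop; pos2(id40) recv 32: drop; pos3(id82) recv 40: drop; pos0(id16) recv 82: fwd
Round 2: pos1(id32) recv 82: fwd
Round 3: pos2(id40) recv 82: fwd
Round 4: pos3(id82) recv 82: ELECTED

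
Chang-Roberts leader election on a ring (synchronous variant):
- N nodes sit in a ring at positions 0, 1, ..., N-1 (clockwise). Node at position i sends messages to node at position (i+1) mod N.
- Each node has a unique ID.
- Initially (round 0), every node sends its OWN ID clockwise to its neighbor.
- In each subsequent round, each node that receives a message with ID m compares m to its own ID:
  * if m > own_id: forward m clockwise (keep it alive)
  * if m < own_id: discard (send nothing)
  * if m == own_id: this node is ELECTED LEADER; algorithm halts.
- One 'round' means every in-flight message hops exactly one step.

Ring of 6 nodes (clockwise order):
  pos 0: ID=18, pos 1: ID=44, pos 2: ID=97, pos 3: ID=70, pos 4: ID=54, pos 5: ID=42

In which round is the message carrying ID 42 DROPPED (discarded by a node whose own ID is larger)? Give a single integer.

Answer: 2

Derivation:
Round 1: pos1(id44) recv 18: drop; pos2(id97) recv 44: drop; pos3(id70) recv 97: fwd; pos4(id54) recv 70: fwd; pos5(id42) recv 54: fwd; pos0(id18) recv 42: fwd
Round 2: pos4(id54) recv 97: fwd; pos5(id42) recv 70: fwd; pos0(id18) recv 54: fwd; pos1(id44) recv 42: drop
Round 3: pos5(id42) recv 97: fwd; pos0(id18) recv 70: fwd; pos1(id44) recv 54: fwd
Round 4: pos0(id18) recv 97: fwd; pos1(id44) recv 70: fwd; pos2(id97) recv 54: drop
Round 5: pos1(id44) recv 97: fwd; pos2(id97) recv 70: drop
Round 6: pos2(id97) recv 97: ELECTED
Message ID 42 originates at pos 5; dropped at pos 1 in round 2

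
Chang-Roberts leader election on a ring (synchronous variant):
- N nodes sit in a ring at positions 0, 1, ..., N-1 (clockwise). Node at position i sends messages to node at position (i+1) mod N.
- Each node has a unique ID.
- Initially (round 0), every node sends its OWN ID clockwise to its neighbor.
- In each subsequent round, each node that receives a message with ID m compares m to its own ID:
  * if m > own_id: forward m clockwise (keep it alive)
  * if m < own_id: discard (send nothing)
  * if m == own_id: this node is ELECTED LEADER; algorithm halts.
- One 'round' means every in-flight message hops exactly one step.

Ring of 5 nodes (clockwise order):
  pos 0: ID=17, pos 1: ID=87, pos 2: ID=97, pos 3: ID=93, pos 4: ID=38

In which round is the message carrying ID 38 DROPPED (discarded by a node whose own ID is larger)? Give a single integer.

Round 1: pos1(id87) recv 17: drop; pos2(id97) recv 87: drop; pos3(id93) recv 97: fwd; pos4(id38) recv 93: fwd; pos0(id17) recv 38: fwd
Round 2: pos4(id38) recv 97: fwd; pos0(id17) recv 93: fwd; pos1(id87) recv 38: drop
Round 3: pos0(id17) recv 97: fwd; pos1(id87) recv 93: fwd
Round 4: pos1(id87) recv 97: fwd; pos2(id97) recv 93: drop
Round 5: pos2(id97) recv 97: ELECTED
Message ID 38 originates at pos 4; dropped at pos 1 in round 2

Answer: 2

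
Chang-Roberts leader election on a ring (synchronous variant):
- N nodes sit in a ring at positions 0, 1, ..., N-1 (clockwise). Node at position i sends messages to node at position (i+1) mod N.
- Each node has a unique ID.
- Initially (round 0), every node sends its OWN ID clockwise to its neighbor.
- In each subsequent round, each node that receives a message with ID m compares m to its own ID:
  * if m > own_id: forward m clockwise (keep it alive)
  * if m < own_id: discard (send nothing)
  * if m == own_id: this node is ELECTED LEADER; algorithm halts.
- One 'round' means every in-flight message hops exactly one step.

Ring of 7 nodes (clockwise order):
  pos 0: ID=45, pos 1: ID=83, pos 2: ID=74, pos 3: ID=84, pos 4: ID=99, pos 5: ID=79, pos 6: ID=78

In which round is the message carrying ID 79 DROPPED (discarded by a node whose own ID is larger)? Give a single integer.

Answer: 3

Derivation:
Round 1: pos1(id83) recv 45: drop; pos2(id74) recv 83: fwd; pos3(id84) recv 74: drop; pos4(id99) recv 84: drop; pos5(id79) recv 99: fwd; pos6(id78) recv 79: fwd; pos0(id45) recv 78: fwd
Round 2: pos3(id84) recv 83: drop; pos6(id78) recv 99: fwd; pos0(id45) recv 79: fwd; pos1(id83) recv 78: drop
Round 3: pos0(id45) recv 99: fwd; pos1(id83) recv 79: drop
Round 4: pos1(id83) recv 99: fwd
Round 5: pos2(id74) recv 99: fwd
Round 6: pos3(id84) recv 99: fwd
Round 7: pos4(id99) recv 99: ELECTED
Message ID 79 originates at pos 5; dropped at pos 1 in round 3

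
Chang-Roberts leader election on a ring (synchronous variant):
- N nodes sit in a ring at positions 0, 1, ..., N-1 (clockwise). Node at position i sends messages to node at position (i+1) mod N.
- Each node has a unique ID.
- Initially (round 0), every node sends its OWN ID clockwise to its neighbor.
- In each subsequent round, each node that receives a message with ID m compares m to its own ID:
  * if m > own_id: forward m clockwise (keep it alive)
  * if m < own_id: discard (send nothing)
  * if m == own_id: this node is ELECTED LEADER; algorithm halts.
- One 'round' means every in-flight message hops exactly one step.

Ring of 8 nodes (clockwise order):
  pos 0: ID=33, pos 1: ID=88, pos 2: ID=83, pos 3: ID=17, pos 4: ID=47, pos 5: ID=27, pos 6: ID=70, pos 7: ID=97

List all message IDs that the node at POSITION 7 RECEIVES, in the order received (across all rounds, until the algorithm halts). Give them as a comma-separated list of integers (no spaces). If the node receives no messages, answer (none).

Round 1: pos1(id88) recv 33: drop; pos2(id83) recv 88: fwd; pos3(id17) recv 83: fwd; pos4(id47) recv 17: drop; pos5(id27) recv 47: fwd; pos6(id70) recv 27: drop; pos7(id97) recv 70: drop; pos0(id33) recv 97: fwd
Round 2: pos3(id17) recv 88: fwd; pos4(id47) recv 83: fwd; pos6(id70) recv 47: drop; pos1(id88) recv 97: fwd
Round 3: pos4(id47) recv 88: fwd; pos5(id27) recv 83: fwd; pos2(id83) recv 97: fwd
Round 4: pos5(id27) recv 88: fwd; pos6(id70) recv 83: fwd; pos3(id17) recv 97: fwd
Round 5: pos6(id70) recv 88: fwd; pos7(id97) recv 83: drop; pos4(id47) recv 97: fwd
Round 6: pos7(id97) recv 88: drop; pos5(id27) recv 97: fwd
Round 7: pos6(id70) recv 97: fwd
Round 8: pos7(id97) recv 97: ELECTED

Answer: 70,83,88,97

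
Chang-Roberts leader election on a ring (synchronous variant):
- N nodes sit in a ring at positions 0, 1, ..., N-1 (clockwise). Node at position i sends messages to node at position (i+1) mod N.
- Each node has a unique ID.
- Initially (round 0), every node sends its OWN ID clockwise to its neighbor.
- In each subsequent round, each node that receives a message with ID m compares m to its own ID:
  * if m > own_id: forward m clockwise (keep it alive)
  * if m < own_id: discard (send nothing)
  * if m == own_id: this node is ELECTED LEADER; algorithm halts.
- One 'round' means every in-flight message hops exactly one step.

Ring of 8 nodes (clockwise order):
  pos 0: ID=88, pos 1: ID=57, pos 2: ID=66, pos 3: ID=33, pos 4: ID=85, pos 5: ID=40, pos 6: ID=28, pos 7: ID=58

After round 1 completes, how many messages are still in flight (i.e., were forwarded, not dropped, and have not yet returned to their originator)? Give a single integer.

Round 1: pos1(id57) recv 88: fwd; pos2(id66) recv 57: drop; pos3(id33) recv 66: fwd; pos4(id85) recv 33: drop; pos5(id40) recv 85: fwd; pos6(id28) recv 40: fwd; pos7(id58) recv 28: drop; pos0(id88) recv 58: drop
After round 1: 4 messages still in flight

Answer: 4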